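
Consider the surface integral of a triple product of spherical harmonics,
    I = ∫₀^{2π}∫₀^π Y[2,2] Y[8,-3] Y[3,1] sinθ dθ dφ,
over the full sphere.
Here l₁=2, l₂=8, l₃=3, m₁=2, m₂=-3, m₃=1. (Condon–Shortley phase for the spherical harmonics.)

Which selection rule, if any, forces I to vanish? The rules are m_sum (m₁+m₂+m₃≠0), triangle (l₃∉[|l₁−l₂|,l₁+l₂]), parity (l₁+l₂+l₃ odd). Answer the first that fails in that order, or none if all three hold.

Σmᵢ = 0  ✓
l₃∈[|l₁−l₂|,l₁+l₂]=[6,10], have l₃=3  ✗
Σlᵢ = 13 ⇒ odd

triangle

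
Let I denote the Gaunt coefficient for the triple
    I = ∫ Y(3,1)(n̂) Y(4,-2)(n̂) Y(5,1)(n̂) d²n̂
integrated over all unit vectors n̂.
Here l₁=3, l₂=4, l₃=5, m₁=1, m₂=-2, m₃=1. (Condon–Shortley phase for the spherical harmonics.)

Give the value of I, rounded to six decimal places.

0.106335

m-sum 0 ✓  L=12 even ✓  1≤5≤7 ✓
Π(2lᵢ+1) = 7×9×11 = 693
triangle coeff Δ(3,4,5) = 1/180180
Σ_t [0,2]: t=0:+1/576 t=1:−1/144 t=2:+1/576 = -1/288
(3j)²=20/1001 [(3 4 5; 0 0 0)], sign=+1
Σ_t [0,2]: t=0:+1/384 t=1:−1/720 t=2:+1/34560 = 43/34560
(3j)²=1849/180180 [(3 4 5; 1 -2 1)], sign=+1
⇒ 4πI² = 1849/13013
I = (+1)√(1849/13013/(4π)) = 0.10633465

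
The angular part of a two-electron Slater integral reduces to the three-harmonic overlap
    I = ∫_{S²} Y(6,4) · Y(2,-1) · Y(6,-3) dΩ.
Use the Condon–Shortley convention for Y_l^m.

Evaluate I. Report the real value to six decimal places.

Checks pass: Σm=0; 14 even; l₃=6∈[4,8].
(2·6+1)(2·2+1)(2·6+1) = 845
Δ: 2! 10! 2! / 15! → 1/90090
sum: t=0:+1/69120 t=1:−1/14400 t=2:+1/69120 = -7/172800
3j²(6 2 6; 0 0 0) = Δ·Π!·Σ² = 14/715  (sign -1)
sum: t=0:+1/161280 t=1:−1/725760 = 1/207360
3j²(6 2 6; 4 -1 -3) = Δ·Π!·Σ² = 7/286  (sign -1)
combine: 4πI² = 845·14/715·7/286 = 49/121
take √, sign +1: I = 0.17951487

0.179515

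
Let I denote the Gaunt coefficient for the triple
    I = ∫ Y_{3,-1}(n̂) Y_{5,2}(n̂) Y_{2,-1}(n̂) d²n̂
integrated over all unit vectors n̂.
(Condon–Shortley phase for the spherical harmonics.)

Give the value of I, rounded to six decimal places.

0.245532

Rules hold: Σm=0, L=10 even, 2≤2≤8.
N = 7·11·5 = 385
Δ = 6!·0!·4!/11! = 1/2310
Racah Σ t=3..3: t=3:−1/144 = -1/144
⇒ 3j(3 5 2; 0 0 0)² = 10/231, sgn -1
Racah Σ t=4..4: t=4:+1/288 = 1/288
⇒ 3j(3 5 2; -1 2 -1)² = 1/22, sgn -1
4πI² = N·(3j₀)²·(3jₘ)² = 25/33
I = +1·√(0.757576/4π) = 0.24553200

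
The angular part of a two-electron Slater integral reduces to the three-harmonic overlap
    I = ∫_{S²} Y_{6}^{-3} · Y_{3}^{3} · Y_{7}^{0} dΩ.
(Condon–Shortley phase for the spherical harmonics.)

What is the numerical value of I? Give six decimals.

-0.117879

Rules hold: Σm=0, L=16 even, 3≤7≤9.
N = 13·7·15 = 1365
Δ = 2!·10!·4!/17! = 1/2042040
Racah Σ t=0..2: t=0:+1/207360 t=1:−1/57600 t=2:+1/207360 = -1/129600
⇒ 3j(6 3 7; 0 0 0)² = 168/12155, sgn +1
Racah Σ t=2..2: t=2:+1/1451520 = 1/1451520
⇒ 3j(6 3 7; -3 3 0)² = 45/4862, sgn -1
4πI² = N·(3j₀)²·(3jₘ)² = 79380/454597
I = -1·√(0.174616/4π) = -0.11787924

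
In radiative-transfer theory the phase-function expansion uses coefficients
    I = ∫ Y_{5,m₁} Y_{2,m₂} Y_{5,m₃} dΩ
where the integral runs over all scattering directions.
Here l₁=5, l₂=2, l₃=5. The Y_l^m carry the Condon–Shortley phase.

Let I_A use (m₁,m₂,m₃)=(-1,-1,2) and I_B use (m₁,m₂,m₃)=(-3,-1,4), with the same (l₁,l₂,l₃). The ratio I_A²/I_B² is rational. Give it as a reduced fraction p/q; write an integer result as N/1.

Same 5,2,5: normalisation and zero-m 3j drop out of the ratio.
A: Δ: 2! 8! 2! / 13! → 1/38610; sum: t=0:+1/2880 t=1:−1/1440 = -1/2880; 3j²(5 2 5; -1 -1 2) = Δ·Π!·Σ² = 7/715  (sign +1)
B: Δ: 2! 8! 2! / 13! → 1/38610; sum: t=0:+1/80640 t=1:−1/10080 = -1/11520; 3j²(5 2 5; -3 -1 4) = Δ·Π!·Σ² = 49/1430  (sign +1)
I_A²/I_B² = (7/715)/(49/1430) = 2/7

2/7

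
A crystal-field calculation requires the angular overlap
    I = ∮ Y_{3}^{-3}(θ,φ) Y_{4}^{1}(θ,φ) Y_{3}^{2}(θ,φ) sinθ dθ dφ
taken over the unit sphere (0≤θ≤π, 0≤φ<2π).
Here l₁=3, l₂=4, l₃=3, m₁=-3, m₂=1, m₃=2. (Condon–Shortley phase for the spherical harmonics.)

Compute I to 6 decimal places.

Checks pass: Σm=0; 10 even; l₃=3∈[1,7].
(2·3+1)(2·4+1)(2·3+1) = 441
Δ: 4! 2! 4! / 11! → 1/34650
sum: t=1:−1/72 t=2:+1/16 t=3:−1/72 = 5/144
3j²(3 4 3; 0 0 0) = Δ·Π!·Σ² = 2/77  (sign -1)
sum: t=4:+1/288 = 1/288
3j²(3 4 3; -3 1 2) = Δ·Π!·Σ² = 5/231  (sign -1)
combine: 4πI² = 441·2/77·5/231 = 30/121
take √, sign +1: I = 0.14046335

0.140463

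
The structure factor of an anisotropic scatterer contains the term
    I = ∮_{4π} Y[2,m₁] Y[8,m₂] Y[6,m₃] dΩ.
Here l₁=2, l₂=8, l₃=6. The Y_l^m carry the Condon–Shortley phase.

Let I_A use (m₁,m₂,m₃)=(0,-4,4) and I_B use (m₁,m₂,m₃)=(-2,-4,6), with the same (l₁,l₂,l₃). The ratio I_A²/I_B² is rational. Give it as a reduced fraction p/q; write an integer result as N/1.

l's match ⇒ only the (l;m) 3-j factors differ between A and B.
A: triangle coeff Δ(2,8,6) = 1/30940; Σ_t [2,2]: t=2:+1/29030400 = 1/29030400; (3j)²=99/7735 [(2 8 6; 0 -4 4)], sign=+1
B: triangle coeff Δ(2,8,6) = 1/30940; Σ_t [4,4]: t=4:+1/11496038400 = 1/11496038400; (3j)²=1/30940 [(2 8 6; -2 -4 6)], sign=+1
I_A²/I_B² = (99/7735)/(1/30940) = 396/1

396/1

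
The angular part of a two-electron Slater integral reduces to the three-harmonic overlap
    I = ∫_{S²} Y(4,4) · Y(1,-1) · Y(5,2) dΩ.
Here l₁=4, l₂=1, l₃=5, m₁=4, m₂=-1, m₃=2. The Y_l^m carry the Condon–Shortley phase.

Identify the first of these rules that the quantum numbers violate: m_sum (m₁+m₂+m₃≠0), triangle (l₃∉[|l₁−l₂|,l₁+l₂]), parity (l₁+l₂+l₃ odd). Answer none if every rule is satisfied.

m_sum

azimuthal sum: 4 − 1 + 2 = 5  ✗
3 ≤ 5 ≤ 5 (triangle on l)
L = 4 + 1 + 5 = 10 (even)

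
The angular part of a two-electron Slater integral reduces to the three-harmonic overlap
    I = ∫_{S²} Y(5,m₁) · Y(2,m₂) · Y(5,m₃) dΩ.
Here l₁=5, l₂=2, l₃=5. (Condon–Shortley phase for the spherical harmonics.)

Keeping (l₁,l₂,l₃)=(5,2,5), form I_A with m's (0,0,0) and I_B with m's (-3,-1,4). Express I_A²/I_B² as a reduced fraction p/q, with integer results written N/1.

100/147

Shared (l₁,l₂,l₃)=(5,2,5): N and (l;000)² cancel in I_A²/I_B².
A: Δ = 2!·8!·2!/13! = 1/38610; Racah Σ t=0..2: t=0:+1/2880 t=1:−1/576 t=2:+1/2880 = -1/960; ⇒ 3j(5 2 5; 0 0 0)² = 10/429, sgn +1
B: Δ = 2!·8!·2!/13! = 1/38610; Racah Σ t=0..1: t=0:+1/80640 t=1:−1/10080 = -1/11520; ⇒ 3j(5 2 5; -3 -1 4)² = 49/1430, sgn +1
I_A²/I_B² = (10/429)/(49/1430) = 100/147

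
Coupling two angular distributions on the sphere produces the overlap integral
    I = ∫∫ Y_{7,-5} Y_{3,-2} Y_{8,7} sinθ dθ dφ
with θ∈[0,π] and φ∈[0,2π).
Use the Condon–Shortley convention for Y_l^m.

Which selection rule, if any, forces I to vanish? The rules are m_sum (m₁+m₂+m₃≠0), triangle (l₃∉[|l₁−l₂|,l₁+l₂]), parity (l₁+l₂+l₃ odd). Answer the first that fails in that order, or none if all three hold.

none

m₁+m₂+m₃ = -5 − 2 + 7 = 0  ✓
triangle: |7−3|=4 ≤ l₃=8 ≤ 7+3=10  ✓
parity: l₁+l₂+l₃ = 18 is even  ✓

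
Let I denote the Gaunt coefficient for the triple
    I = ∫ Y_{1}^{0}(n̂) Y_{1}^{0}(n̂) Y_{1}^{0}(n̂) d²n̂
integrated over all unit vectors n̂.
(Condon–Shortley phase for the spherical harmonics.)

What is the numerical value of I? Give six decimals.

L=3 odd ⇒ parity kills the (l;000) factor ⇒ I = 0

0.000000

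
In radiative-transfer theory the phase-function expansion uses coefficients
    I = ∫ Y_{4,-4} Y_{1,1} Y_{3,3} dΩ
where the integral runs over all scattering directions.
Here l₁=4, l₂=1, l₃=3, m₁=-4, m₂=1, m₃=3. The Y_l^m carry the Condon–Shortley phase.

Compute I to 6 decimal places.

0.325735

Checks pass: Σm=0; 8 even; l₃=3∈[3,5].
(2·4+1)(2·1+1)(2·3+1) = 189
Δ: 2! 6! 0! / 9! → 1/252
sum: t=1:−1/36 = -1/36
3j²(4 1 3; 0 0 0) = Δ·Π!·Σ² = 4/63  (sign +1)
sum: t=2:+1/1440 = 1/1440
3j²(4 1 3; -4 1 3) = Δ·Π!·Σ² = 1/9  (sign +1)
combine: 4πI² = 189·4/63·1/9 = 4/3
take √, sign +1: I = 0.32573501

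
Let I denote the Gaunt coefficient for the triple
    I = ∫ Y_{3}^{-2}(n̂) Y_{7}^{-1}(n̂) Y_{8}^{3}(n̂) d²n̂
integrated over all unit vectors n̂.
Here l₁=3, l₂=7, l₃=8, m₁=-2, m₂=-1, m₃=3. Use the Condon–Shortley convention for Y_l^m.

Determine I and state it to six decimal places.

m-sum 0 ✓  L=18 even ✓  4≤8≤10 ✓
Π(2lᵢ+1) = 7×15×17 = 1785
triangle coeff Δ(3,7,8) = 1/5290740
Σ_t [0,2]: t=0:+1/7257600 t=1:−1/2073600 t=2:+1/7257600 = -1/4838400
(3j)²=252/20995 [(3 7 8; 0 0 0)], sign=-1
Σ_t [1,2]: t=1:−1/14515200 t=2:+1/11612160 = 1/58060800
(3j)²=55/58786 [(3 7 8; -2 -1 3)], sign=-1
⇒ 4πI² = 20790/1037153
I = (+1)√(20790/1037153/(4π)) = 0.03993934

0.039939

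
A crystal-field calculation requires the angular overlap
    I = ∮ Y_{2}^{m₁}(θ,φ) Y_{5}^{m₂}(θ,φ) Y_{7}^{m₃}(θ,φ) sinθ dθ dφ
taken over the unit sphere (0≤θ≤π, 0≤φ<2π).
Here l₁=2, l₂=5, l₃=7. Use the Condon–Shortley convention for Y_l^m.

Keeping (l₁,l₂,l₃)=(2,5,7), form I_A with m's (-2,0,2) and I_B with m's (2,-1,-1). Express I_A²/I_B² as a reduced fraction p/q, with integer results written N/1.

9/5

l's match ⇒ only the (l;m) 3-j factors differ between A and B.
A: triangle coeff Δ(2,5,7) = 1/15015; Σ_t [0,0]: t=0:+1/345600 = 1/345600; (3j)²=6/715 [(2 5 7; -2 0 2)], sign=-1
B: triangle coeff Δ(2,5,7) = 1/15015; Σ_t [0,0]: t=0:+1/414720 = 1/414720; (3j)²=2/429 [(2 5 7; 2 -1 -1)], sign=+1
I_A²/I_B² = (6/715)/(2/429) = 9/5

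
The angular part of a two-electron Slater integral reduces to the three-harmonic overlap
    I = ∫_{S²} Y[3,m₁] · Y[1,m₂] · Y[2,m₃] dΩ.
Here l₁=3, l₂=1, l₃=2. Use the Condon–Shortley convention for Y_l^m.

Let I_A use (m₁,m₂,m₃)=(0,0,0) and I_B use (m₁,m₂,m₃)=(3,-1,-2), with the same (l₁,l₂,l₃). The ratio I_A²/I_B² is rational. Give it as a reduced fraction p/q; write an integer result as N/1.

Same 3,1,2: normalisation and zero-m 3j drop out of the ratio.
A: Δ: 2! 4! 0! / 7! → 1/105; sum: t=1:−1/4 = -1/4; 3j²(3 1 2; 0 0 0) = Δ·Π!·Σ² = 3/35  (sign -1)
B: Δ: 2! 4! 0! / 7! → 1/105; sum: t=0:+1/48 = 1/48; 3j²(3 1 2; 3 -1 -2) = Δ·Π!·Σ² = 1/7  (sign +1)
I_A²/I_B² = (3/35)/(1/7) = 3/5

3/5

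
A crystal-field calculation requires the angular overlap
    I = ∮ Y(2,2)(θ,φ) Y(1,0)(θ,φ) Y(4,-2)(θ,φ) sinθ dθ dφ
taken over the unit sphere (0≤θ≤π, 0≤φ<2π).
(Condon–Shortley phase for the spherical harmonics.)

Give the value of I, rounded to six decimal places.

|2−1|≤4≤2+1 violated ⇒ I = 0

0.000000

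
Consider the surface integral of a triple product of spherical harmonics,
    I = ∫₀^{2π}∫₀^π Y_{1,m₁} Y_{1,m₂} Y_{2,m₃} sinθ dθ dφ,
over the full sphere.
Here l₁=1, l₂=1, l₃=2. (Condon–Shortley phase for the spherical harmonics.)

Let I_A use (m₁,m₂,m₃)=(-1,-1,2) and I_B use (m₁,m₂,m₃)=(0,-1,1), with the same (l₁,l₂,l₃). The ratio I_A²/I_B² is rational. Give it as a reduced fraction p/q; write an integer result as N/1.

Shared (l₁,l₂,l₃)=(1,1,2): N and (l;000)² cancel in I_A²/I_B².
A: Δ = 0!·2!·2!/5! = 1/30; Racah Σ t=0..0: t=0:+1/4 = 1/4; ⇒ 3j(1 1 2; -1 -1 2)² = 1/5, sgn +1
B: Δ = 0!·2!·2!/5! = 1/30; Racah Σ t=0..0: t=0:+1/2 = 1/2; ⇒ 3j(1 1 2; 0 -1 1)² = 1/10, sgn -1
I_A²/I_B² = (1/5)/(1/10) = 2/1

2/1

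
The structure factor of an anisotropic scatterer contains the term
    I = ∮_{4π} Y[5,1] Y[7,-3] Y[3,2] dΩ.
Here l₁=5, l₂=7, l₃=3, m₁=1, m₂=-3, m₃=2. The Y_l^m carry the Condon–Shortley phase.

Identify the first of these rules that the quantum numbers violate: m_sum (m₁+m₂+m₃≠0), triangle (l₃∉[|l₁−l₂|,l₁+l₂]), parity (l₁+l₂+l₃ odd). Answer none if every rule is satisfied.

parity

azimuthal sum: 1 − 3 + 2 = 0  ✓
2 ≤ 3 ≤ 12 (triangle on l)  ✓
L = 5 + 7 + 3 = 15 (odd)  ✗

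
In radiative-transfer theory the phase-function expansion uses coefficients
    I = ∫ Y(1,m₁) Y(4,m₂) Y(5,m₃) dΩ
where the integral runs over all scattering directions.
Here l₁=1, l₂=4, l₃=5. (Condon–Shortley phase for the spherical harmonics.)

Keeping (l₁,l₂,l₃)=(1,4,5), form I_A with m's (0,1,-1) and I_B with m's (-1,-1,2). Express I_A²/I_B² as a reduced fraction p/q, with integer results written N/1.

8/7

Same 1,4,5: normalisation and zero-m 3j drop out of the ratio.
A: Δ: 0! 2! 8! / 11! → 1/495; sum: t=0:+1/720 = 1/720; 3j²(1 4 5; 0 1 -1) = Δ·Π!·Σ² = 8/165  (sign +1)
B: Δ: 0! 2! 8! / 11! → 1/495; sum: t=0:+1/1440 = 1/1440; 3j²(1 4 5; -1 -1 2) = Δ·Π!·Σ² = 7/165  (sign -1)
I_A²/I_B² = (8/165)/(7/165) = 8/7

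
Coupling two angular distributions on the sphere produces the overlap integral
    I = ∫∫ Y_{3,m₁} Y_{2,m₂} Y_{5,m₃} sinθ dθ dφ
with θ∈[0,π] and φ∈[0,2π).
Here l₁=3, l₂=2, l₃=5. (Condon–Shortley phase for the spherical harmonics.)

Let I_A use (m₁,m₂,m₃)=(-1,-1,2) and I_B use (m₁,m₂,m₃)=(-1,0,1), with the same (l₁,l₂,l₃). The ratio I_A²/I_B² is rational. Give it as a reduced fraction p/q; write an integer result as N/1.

7/6

Same 3,2,5: normalisation and zero-m 3j drop out of the ratio.
A: Δ: 0! 6! 4! / 11! → 1/2310; sum: t=0:+1/288 = 1/288; 3j²(3 2 5; -1 -1 2) = Δ·Π!·Σ² = 1/22  (sign -1)
B: Δ: 0! 6! 4! / 11! → 1/2310; sum: t=0:+1/192 = 1/192; 3j²(3 2 5; -1 0 1) = Δ·Π!·Σ² = 3/77  (sign +1)
I_A²/I_B² = (1/22)/(3/77) = 7/6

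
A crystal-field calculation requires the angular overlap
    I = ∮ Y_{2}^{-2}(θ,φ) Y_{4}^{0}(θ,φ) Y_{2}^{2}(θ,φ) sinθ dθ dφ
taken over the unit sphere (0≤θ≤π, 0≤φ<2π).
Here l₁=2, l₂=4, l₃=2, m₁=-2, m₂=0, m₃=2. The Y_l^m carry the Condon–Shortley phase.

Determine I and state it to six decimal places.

0.040299

Rules hold: Σm=0, L=8 even, 2≤2≤6.
N = 5·9·5 = 225
Δ = 4!·0!·4!/9! = 1/630
Racah Σ t=2..2: t=2:+1/16 = 1/16
⇒ 3j(2 4 2; 0 0 0)² = 2/35, sgn +1
Racah Σ t=4..4: t=4:+1/576 = 1/576
⇒ 3j(2 4 2; -2 0 2)² = 1/630, sgn +1
4πI² = N·(3j₀)²·(3jₘ)² = 1/49
I = +1·√(0.0204082/4π) = 0.04029926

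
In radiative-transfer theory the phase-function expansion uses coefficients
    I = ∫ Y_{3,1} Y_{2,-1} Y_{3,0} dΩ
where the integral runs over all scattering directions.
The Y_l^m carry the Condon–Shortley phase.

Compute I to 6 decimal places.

-0.059471

Checks pass: Σm=0; 8 even; l₃=3∈[1,5].
(2·3+1)(2·2+1)(2·3+1) = 245
Δ: 2! 4! 2! / 9! → 1/3780
sum: t=0:+1/24 t=1:−1/4 t=2:+1/24 = -1/6
3j²(3 2 3; 0 0 0) = Δ·Π!·Σ² = 4/105  (sign +1)
sum: t=0:+1/8 t=1:−1/12 = 1/24
3j²(3 2 3; 1 -1 0) = Δ·Π!·Σ² = 1/210  (sign -1)
combine: 4πI² = 245·4/105·1/210 = 2/45
take √, sign -1: I = -0.05947080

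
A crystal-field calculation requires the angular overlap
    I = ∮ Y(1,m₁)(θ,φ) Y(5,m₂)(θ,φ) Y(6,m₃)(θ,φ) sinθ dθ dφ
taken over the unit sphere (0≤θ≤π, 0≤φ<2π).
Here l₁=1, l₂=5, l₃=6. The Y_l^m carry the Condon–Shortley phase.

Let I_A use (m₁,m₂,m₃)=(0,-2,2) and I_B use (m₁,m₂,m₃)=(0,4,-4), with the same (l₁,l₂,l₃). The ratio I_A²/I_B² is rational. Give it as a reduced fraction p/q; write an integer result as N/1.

8/5

l's match ⇒ only the (l;m) 3-j factors differ between A and B.
A: triangle coeff Δ(1,5,6) = 1/858; Σ_t [0,0]: t=0:+1/30240 = 1/30240; (3j)²=16/429 [(1 5 6; 0 -2 2)], sign=+1
B: triangle coeff Δ(1,5,6) = 1/858; Σ_t [0,0]: t=0:+1/362880 = 1/362880; (3j)²=10/429 [(1 5 6; 0 4 -4)], sign=+1
I_A²/I_B² = (16/429)/(10/429) = 8/5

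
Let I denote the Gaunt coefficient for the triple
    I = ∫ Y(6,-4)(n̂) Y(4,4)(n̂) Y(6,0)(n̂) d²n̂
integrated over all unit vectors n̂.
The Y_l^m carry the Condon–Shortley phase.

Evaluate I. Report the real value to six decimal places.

Checks pass: Σm=0; 16 even; l₃=6∈[2,10].
(2·6+1)(2·4+1)(2·6+1) = 1521
Δ: 4! 8! 4! / 17! → 1/15315300
sum: t=0:+1/829440 t=1:−1/25920 t=2:+1/9216 t=3:−1/25920 t=4:+1/829440 = 7/207360
3j²(6 4 6; 0 0 0) = Δ·Π!·Σ² = 28/2431  (sign +1)
sum: t=4:+1/829440 = 1/829440
3j²(6 4 6; -4 4 0) = Δ·Π!·Σ² = 35/2431  (sign +1)
combine: 4πI² = 1521·28/2431·35/2431 = 8820/34969
take √, sign +1: I = 0.14167322

0.141673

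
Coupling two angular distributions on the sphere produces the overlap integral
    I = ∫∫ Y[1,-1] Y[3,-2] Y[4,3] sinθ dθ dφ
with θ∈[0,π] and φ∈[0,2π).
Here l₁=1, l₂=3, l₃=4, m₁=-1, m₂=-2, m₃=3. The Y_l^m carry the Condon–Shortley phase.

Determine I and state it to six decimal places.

m-sum 0 ✓  L=8 even ✓  2≤4≤4 ✓
Π(2lᵢ+1) = 3×7×9 = 189
triangle coeff Δ(1,3,4) = 1/252
Σ_t [0,0]: t=0:+1/36 = 1/36
(3j)²=4/63 [(1 3 4; 0 0 0)], sign=+1
Σ_t [0,0]: t=0:+1/240 = 1/240
(3j)²=1/12 [(1 3 4; -1 -2 3)], sign=-1
⇒ 4πI² = 1/1
I = (-1)√(1/1/(4π)) = -0.28209479

-0.282095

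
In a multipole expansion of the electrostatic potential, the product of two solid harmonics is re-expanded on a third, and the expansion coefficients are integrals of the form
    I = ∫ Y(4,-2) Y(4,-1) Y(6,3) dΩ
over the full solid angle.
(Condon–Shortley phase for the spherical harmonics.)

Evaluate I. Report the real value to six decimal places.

-0.103072

Rules hold: Σm=0, L=14 even, 0≤6≤8.
N = 9·9·13 = 1053
Δ = 2!·6!·6!/15! = 1/1261260
Racah Σ t=0..2: t=0:+1/4608 t=1:−1/1296 t=2:+1/4608 = -7/20736
⇒ 3j(4 4 6; 0 0 0)² = 20/1287, sgn -1
Racah Σ t=0..2: t=0:+1/51840 t=1:−1/5760 t=2:+1/11520 = -7/103680
⇒ 3j(4 4 6; -2 -1 3)² = 7/858, sgn +1
4πI² = N·(3j₀)²·(3jₘ)² = 210/1573
I = -1·√(0.133503/4π) = -0.10307192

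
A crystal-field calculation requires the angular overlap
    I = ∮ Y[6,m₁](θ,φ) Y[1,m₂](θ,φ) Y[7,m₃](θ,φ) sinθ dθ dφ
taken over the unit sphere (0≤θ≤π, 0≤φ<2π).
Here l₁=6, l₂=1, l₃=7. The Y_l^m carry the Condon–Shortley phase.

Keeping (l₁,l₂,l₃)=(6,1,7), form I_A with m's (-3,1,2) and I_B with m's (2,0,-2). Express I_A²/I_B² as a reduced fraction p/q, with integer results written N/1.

Shared (l₁,l₂,l₃)=(6,1,7): N and (l;000)² cancel in I_A²/I_B².
A: Δ = 0!·12!·2!/15! = 1/1365; Racah Σ t=0..0: t=0:+1/4354560 = 1/4354560; ⇒ 3j(6 1 7; -3 1 2)² = 2/273, sgn -1
B: Δ = 0!·12!·2!/15! = 1/1365; Racah Σ t=0..0: t=0:+1/967680 = 1/967680; ⇒ 3j(6 1 7; 2 0 -2)² = 3/91, sgn -1
I_A²/I_B² = (2/273)/(3/91) = 2/9

2/9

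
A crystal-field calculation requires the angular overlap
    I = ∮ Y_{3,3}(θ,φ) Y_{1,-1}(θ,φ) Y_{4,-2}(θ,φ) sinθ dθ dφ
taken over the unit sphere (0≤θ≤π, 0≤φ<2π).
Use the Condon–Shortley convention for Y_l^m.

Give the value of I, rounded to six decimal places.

0.061558

Checks pass: Σm=0; 8 even; l₃=4∈[2,4].
(2·3+1)(2·1+1)(2·4+1) = 189
Δ: 0! 6! 2! / 9! → 1/252
sum: t=0:+1/36 = 1/36
3j²(3 1 4; 0 0 0) = Δ·Π!·Σ² = 4/63  (sign +1)
sum: t=0:+1/1440 = 1/1440
3j²(3 1 4; 3 -1 -2) = Δ·Π!·Σ² = 1/252  (sign +1)
combine: 4πI² = 189·4/63·1/252 = 1/21
take √, sign +1: I = 0.06155813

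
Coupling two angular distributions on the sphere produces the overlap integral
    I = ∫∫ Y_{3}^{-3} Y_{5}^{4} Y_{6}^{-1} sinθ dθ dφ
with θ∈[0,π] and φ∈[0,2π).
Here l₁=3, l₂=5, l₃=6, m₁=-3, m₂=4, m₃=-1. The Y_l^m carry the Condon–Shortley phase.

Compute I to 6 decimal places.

0.072068

Rules hold: Σm=0, L=14 even, 2≤6≤8.
N = 7·11·13 = 1001
Δ = 2!·4!·8!/15! = 1/675675
Racah Σ t=0..2: t=0:+1/8640 t=1:−1/2304 t=2:+1/8640 = -7/34560
⇒ 3j(3 5 6; 0 0 0)² = 7/429, sgn -1
Racah Σ t=2..2: t=2:+1/241920 = 1/241920
⇒ 3j(3 5 6; -3 4 -1)² = 4/1001, sgn -1
4πI² = N·(3j₀)²·(3jₘ)² = 28/429
I = +1·√(0.0652681/4π) = 0.07206849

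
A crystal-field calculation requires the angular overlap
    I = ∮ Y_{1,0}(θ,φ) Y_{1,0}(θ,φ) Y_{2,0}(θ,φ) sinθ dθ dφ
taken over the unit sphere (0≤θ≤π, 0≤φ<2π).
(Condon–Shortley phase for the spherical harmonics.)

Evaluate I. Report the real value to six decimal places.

0.252313

Rules hold: Σm=0, L=4 even, 0≤2≤2.
N = 3·3·5 = 45
Δ = 0!·2!·2!/5! = 1/30
Racah Σ t=0..0: t=0:+1/1 = 1/1
⇒ 3j(1 1 2; 0 0 0)² = 2/15, sgn +1
(m-triple is (0,0,0) — same symbol as above.)
4πI² = N·(3j₀)²·(3jₘ)² = 4/5
I = +1·√(0.8/4π) = 0.25231325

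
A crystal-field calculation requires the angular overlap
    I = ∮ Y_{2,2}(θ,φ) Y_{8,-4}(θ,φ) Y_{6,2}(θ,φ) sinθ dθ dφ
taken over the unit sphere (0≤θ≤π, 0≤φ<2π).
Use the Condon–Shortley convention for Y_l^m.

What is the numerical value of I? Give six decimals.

0.188806

Checks pass: Σm=0; 16 even; l₃=6∈[6,10].
(2·2+1)(2·8+1)(2·6+1) = 1105
Δ: 4! 0! 12! / 17! → 1/30940
sum: t=2:+1/2073600 = 1/2073600
3j²(2 8 6; 0 0 0) = Δ·Π!·Σ² = 28/1105  (sign +1)
sum: t=0:+1/23224320 = 1/23224320
3j²(2 8 6; 2 -4 2) = Δ·Π!·Σ² = 99/6188  (sign +1)
combine: 4πI² = 1105·28/1105·99/6188 = 99/221
take √, sign +1: I = 0.18880632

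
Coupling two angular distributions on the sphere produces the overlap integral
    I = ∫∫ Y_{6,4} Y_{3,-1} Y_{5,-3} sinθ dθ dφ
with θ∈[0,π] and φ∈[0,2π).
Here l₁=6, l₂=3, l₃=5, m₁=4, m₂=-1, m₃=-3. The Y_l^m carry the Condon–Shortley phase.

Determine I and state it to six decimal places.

Checks pass: Σm=0; 14 even; l₃=5∈[3,9].
(2·6+1)(2·3+1)(2·5+1) = 1001
Δ: 4! 8! 2! / 15! → 1/675675
sum: t=1:−1/8640 t=2:+1/2304 t=3:−1/8640 = 7/34560
3j²(6 3 5; 0 0 0) = Δ·Π!·Σ² = 7/429  (sign -1)
sum: t=0:+1/69120 t=1:−1/30240 t=2:+1/322560 = -1/64512
3j²(6 3 5; 4 -1 -3) = Δ·Π!·Σ² = 10/1001  (sign -1)
combine: 4πI² = 1001·7/429·10/1001 = 70/429
take √, sign +1: I = 0.11395029

0.113950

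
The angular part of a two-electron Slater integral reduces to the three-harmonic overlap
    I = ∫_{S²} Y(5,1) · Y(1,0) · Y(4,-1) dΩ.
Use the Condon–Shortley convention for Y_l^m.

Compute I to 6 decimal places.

m-sum 0 ✓  L=10 even ✓  4≤4≤6 ✓
Π(2lᵢ+1) = 11×3×9 = 297
triangle coeff Δ(5,1,4) = 1/495
Σ_t [1,1]: t=1:−1/576 = -1/576
(3j)²=5/99 [(5 1 4; 0 0 0)], sign=-1
Σ_t [1,1]: t=1:−1/720 = -1/720
(3j)²=8/165 [(5 1 4; 1 0 -1)], sign=+1
⇒ 4πI² = 8/11
I = (-1)√(8/11/(4π)) = -0.24057125

-0.240571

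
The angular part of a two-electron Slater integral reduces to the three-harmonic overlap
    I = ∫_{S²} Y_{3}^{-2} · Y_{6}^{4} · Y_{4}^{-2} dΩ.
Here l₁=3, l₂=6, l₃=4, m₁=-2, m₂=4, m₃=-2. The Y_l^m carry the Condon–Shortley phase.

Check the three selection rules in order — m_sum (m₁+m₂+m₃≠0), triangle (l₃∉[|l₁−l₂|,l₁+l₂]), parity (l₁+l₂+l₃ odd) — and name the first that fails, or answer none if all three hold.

parity

Σmᵢ = 0  ✓
l₃∈[|l₁−l₂|,l₁+l₂]=[3,9], have l₃=4  ✓
Σlᵢ = 13 ⇒ odd  ✗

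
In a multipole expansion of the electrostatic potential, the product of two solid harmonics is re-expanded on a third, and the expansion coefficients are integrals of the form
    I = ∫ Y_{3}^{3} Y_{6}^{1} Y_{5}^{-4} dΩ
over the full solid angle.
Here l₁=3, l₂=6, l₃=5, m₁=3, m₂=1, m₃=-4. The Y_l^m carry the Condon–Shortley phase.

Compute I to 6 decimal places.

0.072068

Rules hold: Σm=0, L=14 even, 3≤5≤9.
N = 7·13·11 = 1001
Δ = 4!·2!·8!/15! = 1/675675
Racah Σ t=1..3: t=1:−1/8640 t=2:+1/2304 t=3:−1/8640 = 7/34560
⇒ 3j(3 6 5; 0 0 0)² = 7/429, sgn -1
Racah Σ t=0..0: t=0:+1/241920 = 1/241920
⇒ 3j(3 6 5; 3 1 -4)² = 4/1001, sgn -1
4πI² = N·(3j₀)²·(3jₘ)² = 28/429
I = +1·√(0.0652681/4π) = 0.07206849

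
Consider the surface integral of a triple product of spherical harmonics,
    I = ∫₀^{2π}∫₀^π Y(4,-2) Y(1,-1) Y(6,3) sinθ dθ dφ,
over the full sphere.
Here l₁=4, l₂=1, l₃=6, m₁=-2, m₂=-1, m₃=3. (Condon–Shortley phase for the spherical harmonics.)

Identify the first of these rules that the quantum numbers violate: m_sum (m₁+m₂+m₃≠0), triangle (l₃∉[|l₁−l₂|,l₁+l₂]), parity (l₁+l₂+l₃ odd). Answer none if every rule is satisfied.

triangle

Σmᵢ = 0  ✓
l₃∈[|l₁−l₂|,l₁+l₂]=[3,5], have l₃=6  ✗
Σlᵢ = 11 ⇒ odd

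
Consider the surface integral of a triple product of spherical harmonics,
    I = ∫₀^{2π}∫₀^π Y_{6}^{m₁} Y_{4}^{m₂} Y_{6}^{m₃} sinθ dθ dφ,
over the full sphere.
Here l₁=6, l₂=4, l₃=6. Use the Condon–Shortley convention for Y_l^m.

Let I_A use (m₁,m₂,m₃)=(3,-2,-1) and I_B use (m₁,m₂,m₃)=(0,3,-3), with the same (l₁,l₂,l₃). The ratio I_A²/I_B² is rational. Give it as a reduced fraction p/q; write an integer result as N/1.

Same 6,4,6: normalisation and zero-m 3j drop out of the ratio.
A: Δ: 4! 8! 4! / 17! → 1/15315300; sum: t=0:+1/69120 t=1:−1/51840 t=2:+1/483840 = -1/362880; 3j²(6 4 6; 3 -2 -1) = Δ·Π!·Σ² = 16/17017  (sign +1)
B: Δ: 4! 8! 4! / 17! → 1/15315300; sum: t=3:−1/103680 t=4:+1/207360 = -1/207360; 3j²(6 4 6; 0 3 -3) = Δ·Π!·Σ² = 21/2431  (sign +1)
I_A²/I_B² = (16/17017)/(21/2431) = 16/147

16/147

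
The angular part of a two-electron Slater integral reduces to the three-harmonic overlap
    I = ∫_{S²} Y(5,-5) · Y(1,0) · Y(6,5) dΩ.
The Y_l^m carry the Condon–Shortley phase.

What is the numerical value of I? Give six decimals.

m-sum 0 ✓  L=12 even ✓  4≤6≤6 ✓
Π(2lᵢ+1) = 11×3×13 = 429
triangle coeff Δ(5,1,6) = 1/858
Σ_t [0,0]: t=0:+1/14400 = 1/14400
(3j)²=6/143 [(5 1 6; 0 0 0)], sign=+1
Σ_t [0,0]: t=0:+1/3628800 = 1/3628800
(3j)²=1/78 [(5 1 6; -5 0 5)], sign=-1
⇒ 4πI² = 3/13
I = (-1)√(3/13/(4π)) = -0.13551395

-0.135514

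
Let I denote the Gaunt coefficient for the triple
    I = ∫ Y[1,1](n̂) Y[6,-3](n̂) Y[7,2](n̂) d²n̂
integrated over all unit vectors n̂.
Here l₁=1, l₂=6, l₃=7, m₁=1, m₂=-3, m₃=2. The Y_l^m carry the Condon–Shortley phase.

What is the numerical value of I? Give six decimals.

0.110647

Rules hold: Σm=0, L=14 even, 5≤7≤7.
N = 3·13·15 = 585
Δ = 0!·2!·12!/15! = 1/1365
Racah Σ t=0..0: t=0:+1/518400 = 1/518400
⇒ 3j(1 6 7; 0 0 0)² = 7/195, sgn -1
Racah Σ t=0..0: t=0:+1/4354560 = 1/4354560
⇒ 3j(1 6 7; 1 -3 2)² = 2/273, sgn -1
4πI² = N·(3j₀)²·(3jₘ)² = 2/13
I = +1·√(0.153846/4π) = 0.11064668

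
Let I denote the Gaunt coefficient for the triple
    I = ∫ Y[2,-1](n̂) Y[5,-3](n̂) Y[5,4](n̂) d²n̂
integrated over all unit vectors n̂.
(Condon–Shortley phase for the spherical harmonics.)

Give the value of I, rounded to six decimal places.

0.196098

Rules hold: Σm=0, L=12 even, 3≤5≤7.
N = 5·11·11 = 605
Δ = 2!·2!·8!/13! = 1/38610
Racah Σ t=0..2: t=0:+1/2880 t=1:−1/576 t=2:+1/2880 = -1/960
⇒ 3j(2 5 5; 0 0 0)² = 10/429, sgn +1
Racah Σ t=1..2: t=1:−1/10080 t=2:+1/80640 = -1/11520
⇒ 3j(2 5 5; -1 -3 4)² = 49/1430, sgn +1
4πI² = N·(3j₀)²·(3jₘ)² = 245/507
I = +1·√(0.483235/4π) = 0.19609844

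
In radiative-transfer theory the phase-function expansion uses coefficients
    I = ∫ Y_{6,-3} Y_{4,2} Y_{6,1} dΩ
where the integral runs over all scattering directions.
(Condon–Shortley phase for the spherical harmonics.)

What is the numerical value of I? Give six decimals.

Rules hold: Σm=0, L=16 even, 2≤6≤10.
N = 13·9·13 = 1521
Δ = 4!·8!·4!/17! = 1/15315300
Racah Σ t=0..4: t=0:+1/829440 t=1:−1/25920 t=2:+1/9216 t=3:−1/25920 t=4:+1/829440 = 7/207360
⇒ 3j(6 4 6; 0 0 0)² = 28/2431, sgn +1
Racah Σ t=2..4: t=2:+1/483840 t=3:−1/51840 t=4:+1/69120 = -1/362880
⇒ 3j(6 4 6; -3 2 1)² = 16/17017, sgn +1
4πI² = N·(3j₀)²·(3jₘ)² = 576/34969
I = +1·√(0.0164717/4π) = 0.03620468

0.036205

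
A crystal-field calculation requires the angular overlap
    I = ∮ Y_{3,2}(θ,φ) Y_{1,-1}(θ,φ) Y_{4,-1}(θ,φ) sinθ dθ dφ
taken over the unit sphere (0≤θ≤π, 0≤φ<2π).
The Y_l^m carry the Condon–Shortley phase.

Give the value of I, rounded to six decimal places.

-0.106622

m-sum 0 ✓  L=8 even ✓  2≤4≤4 ✓
Π(2lᵢ+1) = 7×3×9 = 189
triangle coeff Δ(3,1,4) = 1/252
Σ_t [0,0]: t=0:+1/36 = 1/36
(3j)²=4/63 [(3 1 4; 0 0 0)], sign=+1
Σ_t [0,0]: t=0:+1/240 = 1/240
(3j)²=1/84 [(3 1 4; 2 -1 -1)], sign=-1
⇒ 4πI² = 1/7
I = (-1)√(1/7/(4π)) = -0.10662181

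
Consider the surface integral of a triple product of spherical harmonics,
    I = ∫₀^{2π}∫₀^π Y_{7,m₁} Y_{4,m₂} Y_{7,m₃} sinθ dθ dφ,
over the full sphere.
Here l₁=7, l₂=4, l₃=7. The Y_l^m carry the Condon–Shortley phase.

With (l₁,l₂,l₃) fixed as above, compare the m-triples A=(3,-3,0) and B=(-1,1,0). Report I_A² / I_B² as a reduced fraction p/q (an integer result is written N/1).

l's match ⇒ only the (l;m) 3-j factors differ between A and B.
A: triangle coeff Δ(7,4,7) = 1/58198140; Σ_t [0,1]: t=0:+1/2488320 t=1:−1/4354560 = 1/5806080; (3j)²=525/92378 [(7 4 7; 3 -3 0)], sign=-1
B: triangle coeff Δ(7,4,7) = 1/58198140; Σ_t [1,4]: t=1:−1/4354560 t=2:+1/414720 t=3:−1/345600 t=4:+1/2488320 = -1/3225600; (3j)²=81/92378 [(7 4 7; -1 1 0)], sign=+1
I_A²/I_B² = (525/92378)/(81/92378) = 175/27

175/27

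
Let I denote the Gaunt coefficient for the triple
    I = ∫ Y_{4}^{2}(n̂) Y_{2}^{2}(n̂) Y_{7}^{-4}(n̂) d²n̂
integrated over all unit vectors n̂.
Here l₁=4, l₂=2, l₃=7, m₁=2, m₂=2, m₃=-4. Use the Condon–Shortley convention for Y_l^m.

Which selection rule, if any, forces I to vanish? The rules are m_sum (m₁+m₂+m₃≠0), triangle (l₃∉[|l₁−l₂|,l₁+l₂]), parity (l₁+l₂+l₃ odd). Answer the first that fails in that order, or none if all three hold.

m₁+m₂+m₃ = 2 + 2 − 4 = 0  ✓
triangle: |4−2|=2 ≤ l₃=7 ≤ 4+2=6  ✗
parity: l₁+l₂+l₃ = 13 is odd

triangle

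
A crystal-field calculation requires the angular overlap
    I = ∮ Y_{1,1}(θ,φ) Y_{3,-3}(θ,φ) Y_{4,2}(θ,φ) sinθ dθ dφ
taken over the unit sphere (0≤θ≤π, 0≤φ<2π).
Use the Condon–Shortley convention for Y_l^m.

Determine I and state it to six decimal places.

Rules hold: Σm=0, L=8 even, 2≤4≤4.
N = 3·7·9 = 189
Δ = 0!·2!·6!/9! = 1/252
Racah Σ t=0..0: t=0:+1/36 = 1/36
⇒ 3j(1 3 4; 0 0 0)² = 4/63, sgn +1
Racah Σ t=0..0: t=0:+1/1440 = 1/1440
⇒ 3j(1 3 4; 1 -3 2)² = 1/252, sgn +1
4πI² = N·(3j₀)²·(3jₘ)² = 1/21
I = +1·√(0.047619/4π) = 0.06155813

0.061558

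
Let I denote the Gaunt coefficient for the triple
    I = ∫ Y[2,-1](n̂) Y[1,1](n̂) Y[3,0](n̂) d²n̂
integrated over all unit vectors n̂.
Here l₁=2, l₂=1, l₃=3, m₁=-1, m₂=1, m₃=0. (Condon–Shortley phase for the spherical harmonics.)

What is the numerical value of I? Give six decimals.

m-sum 0 ✓  L=6 even ✓  1≤3≤3 ✓
Π(2lᵢ+1) = 5×3×7 = 105
triangle coeff Δ(2,1,3) = 1/105
Σ_t [0,0]: t=0:+1/4 = 1/4
(3j)²=3/35 [(2 1 3; 0 0 0)], sign=-1
Σ_t [0,0]: t=0:+1/12 = 1/12
(3j)²=1/35 [(2 1 3; -1 1 0)], sign=-1
⇒ 4πI² = 9/35
I = (+1)√(9/35/(4π)) = 0.14304817

0.143048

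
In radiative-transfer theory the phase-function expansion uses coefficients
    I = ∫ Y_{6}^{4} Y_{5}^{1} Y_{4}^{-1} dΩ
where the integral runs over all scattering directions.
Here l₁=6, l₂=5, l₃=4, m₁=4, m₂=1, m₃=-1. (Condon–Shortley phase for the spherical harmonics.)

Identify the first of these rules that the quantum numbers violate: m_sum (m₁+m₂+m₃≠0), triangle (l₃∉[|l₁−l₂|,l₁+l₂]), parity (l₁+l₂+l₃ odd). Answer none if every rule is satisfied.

m_sum

m₁+m₂+m₃ = 4 + 1 − 1 = 4  ✗
triangle: |6−5|=1 ≤ l₃=4 ≤ 6+5=11
parity: l₁+l₂+l₃ = 15 is odd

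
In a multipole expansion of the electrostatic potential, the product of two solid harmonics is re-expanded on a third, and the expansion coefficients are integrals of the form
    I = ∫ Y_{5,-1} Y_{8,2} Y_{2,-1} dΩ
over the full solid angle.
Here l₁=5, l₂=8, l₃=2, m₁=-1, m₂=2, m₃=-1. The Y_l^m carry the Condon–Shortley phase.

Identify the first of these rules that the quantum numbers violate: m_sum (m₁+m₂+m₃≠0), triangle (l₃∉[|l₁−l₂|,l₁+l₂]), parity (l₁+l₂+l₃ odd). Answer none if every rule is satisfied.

triangle

azimuthal sum: -1 + 2 − 1 = 0  ✓
3 ≤ 2 ≤ 13 (triangle on l)  ✗
L = 5 + 8 + 2 = 15 (odd)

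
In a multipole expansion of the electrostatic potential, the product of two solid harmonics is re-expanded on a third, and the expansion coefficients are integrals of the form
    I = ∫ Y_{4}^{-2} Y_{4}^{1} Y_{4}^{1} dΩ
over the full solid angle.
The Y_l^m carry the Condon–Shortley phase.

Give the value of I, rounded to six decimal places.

0.144370

Rules hold: Σm=0, L=12 even, 0≤4≤8.
N = 9·9·9 = 729
Δ = 4!·4!·4!/13! = 1/450450
Racah Σ t=0..4: t=0:+1/13824 t=1:−1/216 t=2:+1/64 t=3:−1/216 t=4:+1/13824 = 5/768
⇒ 3j(4 4 4; 0 0 0)² = 18/1001, sgn +1
Racah Σ t=2..4: t=2:+1/576 t=3:−1/144 t=4:+1/576 = -1/288
⇒ 3j(4 4 4; -2 1 1)² = 20/1001, sgn +1
4πI² = N·(3j₀)²·(3jₘ)² = 262440/1002001
I = +1·√(0.261916/4π) = 0.14436968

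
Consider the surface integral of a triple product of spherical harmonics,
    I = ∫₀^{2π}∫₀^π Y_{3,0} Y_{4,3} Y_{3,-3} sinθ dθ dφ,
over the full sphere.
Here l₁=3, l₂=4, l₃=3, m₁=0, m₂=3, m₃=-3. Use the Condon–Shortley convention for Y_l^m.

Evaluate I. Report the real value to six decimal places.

0.203551

m-sum 0 ✓  L=10 even ✓  1≤3≤7 ✓
Π(2lᵢ+1) = 7×9×7 = 441
triangle coeff Δ(3,4,3) = 1/34650
Σ_t [1,3]: t=1:−1/72 t=2:+1/16 t=3:−1/72 = 5/144
(3j)²=2/77 [(3 4 3; 0 0 0)], sign=-1
Σ_t [3,3]: t=3:−1/288 = -1/288
(3j)²=1/22 [(3 4 3; 0 3 -3)], sign=-1
⇒ 4πI² = 63/121
I = (+1)√(63/121/(4π)) = 0.20355073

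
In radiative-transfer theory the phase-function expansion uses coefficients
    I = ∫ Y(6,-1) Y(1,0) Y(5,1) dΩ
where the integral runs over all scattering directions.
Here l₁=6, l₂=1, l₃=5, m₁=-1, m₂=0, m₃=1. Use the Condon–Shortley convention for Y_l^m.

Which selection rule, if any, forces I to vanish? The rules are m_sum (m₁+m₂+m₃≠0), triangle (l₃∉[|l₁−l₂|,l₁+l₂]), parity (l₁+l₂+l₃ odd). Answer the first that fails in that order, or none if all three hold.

none

azimuthal sum: -1 + 0 + 1 = 0  ✓
5 ≤ 5 ≤ 7 (triangle on l)  ✓
L = 6 + 1 + 5 = 12 (even)  ✓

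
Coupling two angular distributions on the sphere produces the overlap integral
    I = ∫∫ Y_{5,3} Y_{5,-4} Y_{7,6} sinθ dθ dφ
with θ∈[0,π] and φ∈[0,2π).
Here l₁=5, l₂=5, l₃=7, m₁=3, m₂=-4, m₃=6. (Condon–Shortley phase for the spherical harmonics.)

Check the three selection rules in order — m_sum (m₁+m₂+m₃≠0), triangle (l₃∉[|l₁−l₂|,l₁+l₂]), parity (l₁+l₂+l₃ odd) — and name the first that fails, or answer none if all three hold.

m_sum

m₁+m₂+m₃ = 3 − 4 + 6 = 5  ✗
triangle: |5−5|=0 ≤ l₃=7 ≤ 5+5=10
parity: l₁+l₂+l₃ = 17 is odd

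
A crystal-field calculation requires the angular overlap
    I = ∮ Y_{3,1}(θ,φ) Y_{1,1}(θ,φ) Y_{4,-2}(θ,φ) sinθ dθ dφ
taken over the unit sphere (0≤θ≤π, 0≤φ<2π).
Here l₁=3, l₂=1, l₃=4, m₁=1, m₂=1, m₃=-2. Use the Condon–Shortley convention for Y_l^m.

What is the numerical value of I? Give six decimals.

m-sum 0 ✓  L=8 even ✓  2≤4≤4 ✓
Π(2lᵢ+1) = 7×3×9 = 189
triangle coeff Δ(3,1,4) = 1/252
Σ_t [0,0]: t=0:+1/36 = 1/36
(3j)²=4/63 [(3 1 4; 0 0 0)], sign=+1
Σ_t [0,0]: t=0:+1/96 = 1/96
(3j)²=5/84 [(3 1 4; 1 1 -2)], sign=+1
⇒ 4πI² = 5/7
I = (+1)√(5/7/(4π)) = 0.23841361

0.238414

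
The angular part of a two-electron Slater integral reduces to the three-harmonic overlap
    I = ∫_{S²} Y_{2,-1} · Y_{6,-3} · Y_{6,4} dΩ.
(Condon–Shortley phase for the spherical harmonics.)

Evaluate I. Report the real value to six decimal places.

0.179515

Rules hold: Σm=0, L=14 even, 4≤6≤8.
N = 5·13·13 = 845
Δ = 2!·2!·10!/15! = 1/90090
Racah Σ t=0..2: t=0:+1/69120 t=1:−1/14400 t=2:+1/69120 = -7/172800
⇒ 3j(2 6 6; 0 0 0)² = 14/715, sgn -1
Racah Σ t=1..2: t=1:−1/161280 t=2:+1/725760 = -1/207360
⇒ 3j(2 6 6; -1 -3 4)² = 7/286, sgn -1
4πI² = N·(3j₀)²·(3jₘ)² = 49/121
I = +1·√(0.404959/4π) = 0.17951487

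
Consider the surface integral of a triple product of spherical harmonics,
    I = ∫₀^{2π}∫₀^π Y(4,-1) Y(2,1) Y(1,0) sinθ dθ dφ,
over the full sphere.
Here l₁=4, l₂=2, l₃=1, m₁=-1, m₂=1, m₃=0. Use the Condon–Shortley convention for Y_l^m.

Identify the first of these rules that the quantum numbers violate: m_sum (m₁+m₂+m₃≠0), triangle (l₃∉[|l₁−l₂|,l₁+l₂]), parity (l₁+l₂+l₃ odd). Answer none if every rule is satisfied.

m₁+m₂+m₃ = -1 + 1 + 0 = 0  ✓
triangle: |4−2|=2 ≤ l₃=1 ≤ 4+2=6  ✗
parity: l₁+l₂+l₃ = 7 is odd

triangle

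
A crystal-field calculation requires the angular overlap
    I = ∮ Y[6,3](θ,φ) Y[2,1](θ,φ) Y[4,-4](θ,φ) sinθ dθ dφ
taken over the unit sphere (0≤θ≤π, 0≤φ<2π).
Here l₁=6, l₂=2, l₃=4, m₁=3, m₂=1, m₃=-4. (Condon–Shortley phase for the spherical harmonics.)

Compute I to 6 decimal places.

Checks pass: Σm=0; 12 even; l₃=4∈[4,8].
(2·6+1)(2·2+1)(2·4+1) = 585
Δ: 4! 8! 0! / 13! → 1/6435
sum: t=2:+1/2304 = 1/2304
3j²(6 2 4; 0 0 0) = Δ·Π!·Σ² = 5/143  (sign +1)
sum: t=3:−1/241920 = -1/241920
3j²(6 2 4; 3 1 -4) = Δ·Π!·Σ² = 1/715  (sign -1)
combine: 4πI² = 585·5/143·1/715 = 45/1573
take √, sign -1: I = -0.04771303

-0.047713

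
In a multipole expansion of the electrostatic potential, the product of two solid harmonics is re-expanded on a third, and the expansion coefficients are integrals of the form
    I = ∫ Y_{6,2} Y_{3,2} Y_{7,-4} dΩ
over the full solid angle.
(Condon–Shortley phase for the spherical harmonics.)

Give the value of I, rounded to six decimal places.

0.049256

m-sum 0 ✓  L=16 even ✓  3≤7≤9 ✓
Π(2lᵢ+1) = 13×7×15 = 1365
triangle coeff Δ(6,3,7) = 1/2042040
Σ_t [0,2]: t=0:+1/207360 t=1:−1/57600 t=2:+1/207360 = -1/129600
(3j)²=168/12155 [(6 3 7; 0 0 0)], sign=+1
Σ_t [1,2]: t=1:−1/725760 t=2:+1/967680 = -1/2903040
(3j)²=5/3094 [(6 3 7; 2 2 -4)], sign=+1
⇒ 4πI² = 1260/41327
I = (+1)√(1260/41327/(4π)) = 0.04925648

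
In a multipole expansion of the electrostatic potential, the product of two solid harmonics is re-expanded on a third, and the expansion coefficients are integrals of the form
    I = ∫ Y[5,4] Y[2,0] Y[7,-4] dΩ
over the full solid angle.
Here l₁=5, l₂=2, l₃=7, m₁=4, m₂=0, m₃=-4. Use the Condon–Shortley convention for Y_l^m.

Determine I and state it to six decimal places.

Rules hold: Σm=0, L=14 even, 3≤7≤7.
N = 11·5·15 = 825
Δ = 0!·10!·4!/15! = 1/15015
Racah Σ t=0..0: t=0:+1/57600 = 1/57600
⇒ 3j(5 2 7; 0 0 0)² = 21/715, sgn -1
Racah Σ t=0..0: t=0:+1/1451520 = 1/1451520
⇒ 3j(5 2 7; 4 0 -4)² = 1/91, sgn -1
4πI² = N·(3j₀)²·(3jₘ)² = 45/169
I = +1·√(0.266272/4π) = 0.14556534

0.145565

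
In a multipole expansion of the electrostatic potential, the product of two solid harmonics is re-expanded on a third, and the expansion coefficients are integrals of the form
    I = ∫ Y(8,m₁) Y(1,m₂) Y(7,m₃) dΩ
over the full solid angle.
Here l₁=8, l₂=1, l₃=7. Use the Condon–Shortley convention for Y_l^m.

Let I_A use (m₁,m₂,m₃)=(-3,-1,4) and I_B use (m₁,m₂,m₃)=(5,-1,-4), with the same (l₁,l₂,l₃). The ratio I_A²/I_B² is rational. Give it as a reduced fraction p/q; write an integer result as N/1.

Shared (l₁,l₂,l₃)=(8,1,7): N and (l;000)² cancel in I_A²/I_B².
A: Δ = 2!·14!·0!/17! = 1/2040; Racah Σ t=0..0: t=0:+1/479001600 = 1/479001600; ⇒ 3j(8 1 7; -3 -1 4)² = 1/204, sgn -1
B: Δ = 2!·14!·0!/17! = 1/2040; Racah Σ t=0..0: t=0:+1/479001600 = 1/479001600; ⇒ 3j(8 1 7; 5 -1 -4)² = 13/340, sgn -1
I_A²/I_B² = (1/204)/(13/340) = 5/39

5/39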